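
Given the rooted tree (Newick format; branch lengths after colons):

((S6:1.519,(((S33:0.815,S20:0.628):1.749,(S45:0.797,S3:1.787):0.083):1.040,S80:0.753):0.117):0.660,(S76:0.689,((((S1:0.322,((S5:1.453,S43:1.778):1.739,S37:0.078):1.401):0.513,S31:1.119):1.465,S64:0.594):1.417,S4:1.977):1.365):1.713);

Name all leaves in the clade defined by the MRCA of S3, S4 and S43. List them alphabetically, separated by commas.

Tracing S3: it sits inside (S45,S3).
Tracing S4: it sits inside ((((S1,((S5,S43),S37)),S31),S64),S4).
Tracing S43: it sits inside (S5,S43).
The smallest clade enclosing all 3 is the whole tree (their MRCA is the root), so the answer is all 14 tips in alphabetical order.

S1, S20, S3, S31, S33, S37, S4, S43, S45, S5, S6, S64, S76, S80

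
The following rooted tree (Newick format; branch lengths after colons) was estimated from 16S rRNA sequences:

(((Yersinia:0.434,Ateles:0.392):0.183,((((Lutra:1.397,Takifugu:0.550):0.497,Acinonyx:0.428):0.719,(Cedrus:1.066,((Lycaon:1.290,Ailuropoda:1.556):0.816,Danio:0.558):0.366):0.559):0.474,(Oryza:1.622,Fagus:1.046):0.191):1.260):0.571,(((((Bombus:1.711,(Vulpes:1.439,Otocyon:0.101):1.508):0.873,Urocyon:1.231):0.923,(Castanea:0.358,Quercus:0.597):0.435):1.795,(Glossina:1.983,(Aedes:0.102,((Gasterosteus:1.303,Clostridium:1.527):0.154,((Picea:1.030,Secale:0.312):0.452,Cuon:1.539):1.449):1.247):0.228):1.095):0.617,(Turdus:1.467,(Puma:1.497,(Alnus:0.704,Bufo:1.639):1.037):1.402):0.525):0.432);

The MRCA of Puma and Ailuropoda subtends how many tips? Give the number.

28

The MRCA of Puma and Ailuropoda is the root, so the clade is the entire tree.
That clade contains 28 terminal taxa: Acinonyx, Aedes, Ailuropoda, Alnus, Ateles, Bombus, Bufo, Castanea, Cedrus, Clostridium, Cuon, Danio, Fagus, Gasterosteus, Glossina, Lutra, Lycaon, Oryza, Otocyon, Picea, Puma, Quercus, Secale, Takifugu, Turdus, Urocyon, Vulpes, Yersinia.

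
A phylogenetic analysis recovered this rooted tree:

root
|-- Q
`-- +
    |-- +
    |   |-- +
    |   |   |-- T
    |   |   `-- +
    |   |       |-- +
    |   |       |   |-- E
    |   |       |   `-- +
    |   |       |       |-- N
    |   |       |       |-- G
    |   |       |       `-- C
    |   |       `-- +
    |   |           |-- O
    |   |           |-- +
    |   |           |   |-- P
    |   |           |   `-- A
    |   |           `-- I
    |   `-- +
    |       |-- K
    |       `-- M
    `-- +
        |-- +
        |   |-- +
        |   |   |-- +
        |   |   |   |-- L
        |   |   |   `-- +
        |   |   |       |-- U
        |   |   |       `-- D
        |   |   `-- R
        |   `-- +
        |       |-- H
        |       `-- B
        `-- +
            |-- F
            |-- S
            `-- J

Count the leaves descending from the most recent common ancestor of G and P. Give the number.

The MRCA of G and P is the node subtending ((E,(N,G,C)),(O,(P,A),I)).
That clade contains 8 terminal taxa: A, C, E, G, I, N, O, P.

8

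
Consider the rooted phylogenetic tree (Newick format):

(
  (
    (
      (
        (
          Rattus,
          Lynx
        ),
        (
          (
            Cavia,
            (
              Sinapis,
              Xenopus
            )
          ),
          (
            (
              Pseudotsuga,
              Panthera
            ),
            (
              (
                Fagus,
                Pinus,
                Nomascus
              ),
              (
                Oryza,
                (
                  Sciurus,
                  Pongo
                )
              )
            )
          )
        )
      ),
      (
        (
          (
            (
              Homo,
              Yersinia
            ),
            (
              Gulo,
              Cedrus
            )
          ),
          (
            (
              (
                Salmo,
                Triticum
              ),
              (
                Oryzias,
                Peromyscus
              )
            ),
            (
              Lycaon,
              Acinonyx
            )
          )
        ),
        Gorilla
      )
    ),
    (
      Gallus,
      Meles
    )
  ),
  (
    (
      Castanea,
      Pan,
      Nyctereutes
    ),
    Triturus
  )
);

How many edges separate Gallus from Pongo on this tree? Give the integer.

10

The MRCA of Gallus and Pongo is the node subtending ((((Rattus,Lynx),((Cavia,(Sinapis,Xenopus)),((Pseudotsuga,Panthera),((Fagus,Pinus,Nomascus),(Oryza,(Sciurus,Pongo)))))),((((Homo,Yersinia),(Gulo,Cedrus)),(((Salmo,Triticum),(Oryzias,Peromyscus)),(Lycaon,Acinonyx))),Gorilla)),(Gallus,Meles)).
From Gallus up to that node: 2 branches. From Pongo up to the same node: 8 branches. Total: 2 + 8 = 10.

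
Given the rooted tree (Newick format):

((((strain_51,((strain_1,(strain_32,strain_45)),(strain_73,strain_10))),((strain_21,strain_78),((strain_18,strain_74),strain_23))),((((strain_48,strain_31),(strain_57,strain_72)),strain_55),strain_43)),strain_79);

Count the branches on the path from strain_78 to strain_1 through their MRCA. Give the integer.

7

The MRCA of strain_78 and strain_1 is the node subtending ((strain_51,((strain_1,(strain_32,strain_45)),(strain_73,strain_10))),((strain_21,strain_78),((strain_18,strain_74),strain_23))).
From strain_78 up to that node: 3 branches. From strain_1 up to the same node: 4 branches. Total: 3 + 4 = 7.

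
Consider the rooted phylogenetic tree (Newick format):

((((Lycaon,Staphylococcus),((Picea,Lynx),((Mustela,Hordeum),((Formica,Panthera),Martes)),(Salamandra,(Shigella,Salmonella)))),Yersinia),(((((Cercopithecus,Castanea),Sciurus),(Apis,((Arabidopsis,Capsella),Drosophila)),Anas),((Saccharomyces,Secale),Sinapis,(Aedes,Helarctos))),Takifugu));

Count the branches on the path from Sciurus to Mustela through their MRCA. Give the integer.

11

The MRCA of Sciurus and Mustela is the root of the tree.
From Sciurus up to that node: 5 branches. From Mustela up to the same node: 6 branches. Total: 5 + 6 = 11.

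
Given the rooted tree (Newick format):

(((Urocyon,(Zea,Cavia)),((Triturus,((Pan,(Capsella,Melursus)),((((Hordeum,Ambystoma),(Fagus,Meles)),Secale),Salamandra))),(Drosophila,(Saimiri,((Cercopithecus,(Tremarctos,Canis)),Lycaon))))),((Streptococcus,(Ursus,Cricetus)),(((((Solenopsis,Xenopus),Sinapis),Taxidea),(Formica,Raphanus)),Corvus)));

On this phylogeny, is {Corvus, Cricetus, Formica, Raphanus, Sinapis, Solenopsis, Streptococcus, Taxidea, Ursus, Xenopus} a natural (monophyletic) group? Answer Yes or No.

The most recent common ancestor of these taxa subtends ((Streptococcus,(Ursus,Cricetus)),(((((Solenopsis,Xenopus),Sinapis),Taxidea),(Formica,Raphanus)),Corvus)).
That clade has exactly 10 tips — every listed taxon and nothing else — so the group is monophyletic.

Yes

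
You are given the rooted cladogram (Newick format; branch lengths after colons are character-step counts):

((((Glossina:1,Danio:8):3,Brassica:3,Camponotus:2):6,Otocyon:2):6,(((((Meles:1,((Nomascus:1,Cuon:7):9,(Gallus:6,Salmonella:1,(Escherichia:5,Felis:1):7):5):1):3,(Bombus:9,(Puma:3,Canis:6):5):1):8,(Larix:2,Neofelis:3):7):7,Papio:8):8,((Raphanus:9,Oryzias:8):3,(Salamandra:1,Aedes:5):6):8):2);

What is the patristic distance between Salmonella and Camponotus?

49

The path runs Salmonella → … → MRCA → … → Camponotus; the MRCA is the root of the tree.
Branch lengths along that path: 1 + 5 + 1 + 3 + 8 + 7 + 8 + 2 + 6 + 6 + 2 = 49.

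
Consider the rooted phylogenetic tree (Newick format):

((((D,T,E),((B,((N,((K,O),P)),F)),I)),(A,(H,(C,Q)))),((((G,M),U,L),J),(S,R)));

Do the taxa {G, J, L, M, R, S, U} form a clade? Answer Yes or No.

The most recent common ancestor of these taxa subtends ((((G,M),U,L),J),(S,R)).
That clade has exactly 7 tips — every listed taxon and nothing else — so the group is monophyletic.

Yes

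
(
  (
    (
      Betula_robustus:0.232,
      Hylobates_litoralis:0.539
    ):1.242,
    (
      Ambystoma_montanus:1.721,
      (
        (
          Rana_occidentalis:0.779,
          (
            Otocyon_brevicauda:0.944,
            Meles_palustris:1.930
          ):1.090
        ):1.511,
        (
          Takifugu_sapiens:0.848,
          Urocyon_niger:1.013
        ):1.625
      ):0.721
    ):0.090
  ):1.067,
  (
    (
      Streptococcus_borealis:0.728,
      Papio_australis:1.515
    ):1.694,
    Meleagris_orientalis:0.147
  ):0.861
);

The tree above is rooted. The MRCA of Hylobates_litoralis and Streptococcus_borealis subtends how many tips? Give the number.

11

The MRCA of Hylobates_litoralis and Streptococcus_borealis is the root, so the clade is the entire tree.
That clade contains 11 terminal taxa: Ambystoma_montanus, Betula_robustus, Hylobates_litoralis, Meleagris_orientalis, Meles_palustris, Otocyon_brevicauda, Papio_australis, Rana_occidentalis, Streptococcus_borealis, Takifugu_sapiens, Urocyon_niger.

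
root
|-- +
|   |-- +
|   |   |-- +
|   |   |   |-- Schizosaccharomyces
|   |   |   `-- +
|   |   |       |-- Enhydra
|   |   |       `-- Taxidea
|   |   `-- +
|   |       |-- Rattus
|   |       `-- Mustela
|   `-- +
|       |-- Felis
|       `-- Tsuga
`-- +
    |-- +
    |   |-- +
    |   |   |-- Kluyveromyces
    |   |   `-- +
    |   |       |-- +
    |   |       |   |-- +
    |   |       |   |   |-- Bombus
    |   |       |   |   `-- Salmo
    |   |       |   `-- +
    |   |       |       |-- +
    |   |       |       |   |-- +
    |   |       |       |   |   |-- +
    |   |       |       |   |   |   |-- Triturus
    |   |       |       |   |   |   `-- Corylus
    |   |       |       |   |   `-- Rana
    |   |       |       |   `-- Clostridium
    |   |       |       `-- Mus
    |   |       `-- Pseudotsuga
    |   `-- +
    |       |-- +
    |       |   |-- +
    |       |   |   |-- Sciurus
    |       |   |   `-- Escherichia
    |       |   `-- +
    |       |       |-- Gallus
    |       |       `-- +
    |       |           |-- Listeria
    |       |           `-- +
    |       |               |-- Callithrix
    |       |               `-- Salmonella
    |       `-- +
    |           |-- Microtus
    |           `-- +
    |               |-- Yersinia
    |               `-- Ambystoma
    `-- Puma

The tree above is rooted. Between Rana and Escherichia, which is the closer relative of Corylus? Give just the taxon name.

Rana

The MRCA of Corylus and Rana subtends ((Triturus,Corylus),Rana) (3 taxa).
The MRCA of Corylus and Escherichia subtends ((Kluyveromyces,(((Bombus,Salmo),((((Triturus,Corylus),Rana),Clostridium),Mus)),Pseudotsuga)),(((Sciurus,Escherichia),(Gallus,(Listeria,(Callithrix,Salmonella)))),(Microtus,(Yersinia,Ambystoma)))) (18 taxa).
The first is nested inside the second, so Corylus shares a more recent common ancestor with Rana.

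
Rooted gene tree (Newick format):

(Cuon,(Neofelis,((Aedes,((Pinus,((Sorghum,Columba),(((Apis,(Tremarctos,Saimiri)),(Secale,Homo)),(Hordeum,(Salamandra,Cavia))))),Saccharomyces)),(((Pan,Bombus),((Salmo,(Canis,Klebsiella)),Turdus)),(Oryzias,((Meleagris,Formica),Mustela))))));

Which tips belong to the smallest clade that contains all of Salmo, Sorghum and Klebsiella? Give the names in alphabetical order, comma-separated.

Aedes, Apis, Bombus, Canis, Cavia, Columba, Formica, Homo, Hordeum, Klebsiella, Meleagris, Mustela, Oryzias, Pan, Pinus, Saccharomyces, Saimiri, Salamandra, Salmo, Secale, Sorghum, Tremarctos, Turdus

Tracing Salmo: it sits inside (Salmo,(Canis,Klebsiella)).
Tracing Sorghum: it sits inside (Sorghum,Columba).
Tracing Klebsiella: it sits inside (Canis,Klebsiella).
The smallest clade enclosing all 3 is ((Aedes,((Pinus,((Sorghum,Columba),(((Apis,(Tremarctos,Saimiri)),(Secale,Homo)),(Hordeum,(Salamandra,Cavia))))),Saccharomyces)),(((Pan,Bombus),((Salmo,(Canis,Klebsiella)),Turdus)),(Oryzias,((Meleagris,Formica),Mustela)))); the answer is its 23 terminal taxa in alphabetical order.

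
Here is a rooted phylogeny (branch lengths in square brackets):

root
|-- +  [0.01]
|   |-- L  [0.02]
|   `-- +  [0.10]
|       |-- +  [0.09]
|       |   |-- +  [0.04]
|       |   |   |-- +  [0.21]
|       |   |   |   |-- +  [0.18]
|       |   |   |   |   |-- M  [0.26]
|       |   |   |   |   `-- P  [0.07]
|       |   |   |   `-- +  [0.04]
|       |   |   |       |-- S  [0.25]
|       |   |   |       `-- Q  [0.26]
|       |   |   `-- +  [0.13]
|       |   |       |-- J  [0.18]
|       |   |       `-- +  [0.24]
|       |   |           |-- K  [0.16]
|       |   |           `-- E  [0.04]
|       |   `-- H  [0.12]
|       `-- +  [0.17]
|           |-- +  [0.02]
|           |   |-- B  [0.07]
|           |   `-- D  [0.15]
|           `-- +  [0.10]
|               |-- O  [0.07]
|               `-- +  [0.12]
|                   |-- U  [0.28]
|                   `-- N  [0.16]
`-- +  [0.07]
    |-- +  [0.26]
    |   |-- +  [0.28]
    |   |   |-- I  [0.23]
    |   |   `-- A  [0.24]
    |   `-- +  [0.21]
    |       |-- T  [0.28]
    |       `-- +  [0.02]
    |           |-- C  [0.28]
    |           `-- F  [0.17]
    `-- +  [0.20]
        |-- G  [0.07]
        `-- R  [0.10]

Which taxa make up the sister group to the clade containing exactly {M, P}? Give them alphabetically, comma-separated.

Q, S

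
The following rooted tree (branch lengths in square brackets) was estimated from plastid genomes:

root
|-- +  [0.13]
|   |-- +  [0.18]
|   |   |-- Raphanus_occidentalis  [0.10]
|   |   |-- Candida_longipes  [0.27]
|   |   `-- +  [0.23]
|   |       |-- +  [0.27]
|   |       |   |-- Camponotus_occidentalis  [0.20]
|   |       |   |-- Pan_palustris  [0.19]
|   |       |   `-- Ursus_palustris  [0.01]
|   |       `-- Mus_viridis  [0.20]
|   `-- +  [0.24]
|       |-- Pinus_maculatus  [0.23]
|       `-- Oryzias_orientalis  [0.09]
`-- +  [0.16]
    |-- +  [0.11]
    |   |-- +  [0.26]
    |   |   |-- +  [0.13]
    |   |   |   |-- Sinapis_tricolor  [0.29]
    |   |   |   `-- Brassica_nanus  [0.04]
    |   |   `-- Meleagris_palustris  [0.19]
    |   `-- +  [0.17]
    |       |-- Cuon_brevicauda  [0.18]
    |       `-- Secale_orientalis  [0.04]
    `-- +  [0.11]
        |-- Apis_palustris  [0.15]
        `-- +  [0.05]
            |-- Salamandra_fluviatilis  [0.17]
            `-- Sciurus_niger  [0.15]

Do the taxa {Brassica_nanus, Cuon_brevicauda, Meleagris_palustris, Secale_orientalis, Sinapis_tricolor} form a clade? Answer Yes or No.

Yes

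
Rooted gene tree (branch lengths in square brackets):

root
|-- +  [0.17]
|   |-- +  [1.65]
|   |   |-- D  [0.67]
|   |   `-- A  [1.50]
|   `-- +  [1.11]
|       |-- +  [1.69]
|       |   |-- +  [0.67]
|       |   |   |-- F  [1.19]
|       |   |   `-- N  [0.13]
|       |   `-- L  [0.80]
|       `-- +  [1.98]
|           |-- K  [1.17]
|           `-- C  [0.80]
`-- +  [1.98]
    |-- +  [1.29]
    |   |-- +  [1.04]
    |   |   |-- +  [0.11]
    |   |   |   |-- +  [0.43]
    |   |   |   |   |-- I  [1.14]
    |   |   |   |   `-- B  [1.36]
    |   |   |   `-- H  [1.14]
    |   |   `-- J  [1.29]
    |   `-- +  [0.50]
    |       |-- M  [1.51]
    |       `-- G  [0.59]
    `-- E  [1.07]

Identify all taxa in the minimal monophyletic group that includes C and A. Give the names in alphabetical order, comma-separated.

A, C, D, F, K, L, N

Tracing C: it sits inside (K,C).
Tracing A: it sits inside (D,A).
The smallest clade enclosing both is ((D,A),(((F,N),L),(K,C))); the answer is its 7 terminal taxa in alphabetical order.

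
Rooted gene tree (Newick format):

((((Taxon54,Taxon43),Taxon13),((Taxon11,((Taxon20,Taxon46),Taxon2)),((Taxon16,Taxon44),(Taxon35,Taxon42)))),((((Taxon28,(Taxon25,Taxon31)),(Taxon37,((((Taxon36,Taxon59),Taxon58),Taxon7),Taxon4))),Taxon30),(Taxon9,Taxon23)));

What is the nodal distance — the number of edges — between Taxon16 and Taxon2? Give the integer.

6

The MRCA of Taxon16 and Taxon2 is the node subtending ((Taxon11,((Taxon20,Taxon46),Taxon2)),((Taxon16,Taxon44),(Taxon35,Taxon42))).
From Taxon16 up to that node: 3 branches. From Taxon2 up to the same node: 3 branches. Total: 3 + 3 = 6.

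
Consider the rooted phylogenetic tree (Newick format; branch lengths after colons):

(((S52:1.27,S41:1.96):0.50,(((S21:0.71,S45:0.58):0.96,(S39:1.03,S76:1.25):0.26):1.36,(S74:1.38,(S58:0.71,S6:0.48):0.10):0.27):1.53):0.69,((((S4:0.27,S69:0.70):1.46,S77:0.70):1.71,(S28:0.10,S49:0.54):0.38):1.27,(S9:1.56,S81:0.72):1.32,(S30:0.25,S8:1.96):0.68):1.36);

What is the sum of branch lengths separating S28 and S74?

The path runs S28 → … → MRCA → … → S74; the MRCA is the root of the tree.
Branch lengths along that path: 0.10 + 0.38 + 1.27 + 1.36 + 0.69 + 1.53 + 0.27 + 1.38 = 6.98.

6.98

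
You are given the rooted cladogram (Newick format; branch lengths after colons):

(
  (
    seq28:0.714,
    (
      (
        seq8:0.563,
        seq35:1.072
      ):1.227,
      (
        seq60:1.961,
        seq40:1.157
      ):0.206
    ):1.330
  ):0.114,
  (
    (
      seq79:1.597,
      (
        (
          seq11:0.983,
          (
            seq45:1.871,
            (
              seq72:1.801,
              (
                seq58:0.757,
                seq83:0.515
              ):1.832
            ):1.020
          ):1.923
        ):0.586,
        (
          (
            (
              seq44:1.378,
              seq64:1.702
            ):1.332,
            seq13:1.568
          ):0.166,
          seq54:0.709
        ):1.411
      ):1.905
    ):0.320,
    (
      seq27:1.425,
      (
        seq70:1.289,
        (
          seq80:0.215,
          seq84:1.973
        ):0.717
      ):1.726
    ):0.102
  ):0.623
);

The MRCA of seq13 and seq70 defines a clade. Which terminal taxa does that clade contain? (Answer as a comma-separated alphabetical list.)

seq11, seq13, seq27, seq44, seq45, seq54, seq58, seq64, seq70, seq72, seq79, seq80, seq83, seq84

Tracing seq13: it sits inside ((seq44,seq64),seq13).
Tracing seq70: it sits inside (seq70,(seq80,seq84)).
The smallest clade enclosing both is ((seq79,((seq11,(seq45,(seq72,(seq58,seq83)))),(((seq44,seq64),seq13),seq54))),(seq27,(seq70,(seq80,seq84)))); the answer is its 14 terminal taxa in alphabetical order.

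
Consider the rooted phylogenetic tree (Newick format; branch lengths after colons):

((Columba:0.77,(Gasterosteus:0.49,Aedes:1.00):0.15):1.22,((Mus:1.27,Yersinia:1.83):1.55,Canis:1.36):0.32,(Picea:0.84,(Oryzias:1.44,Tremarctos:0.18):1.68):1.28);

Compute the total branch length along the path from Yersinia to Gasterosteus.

The path runs Yersinia → … → MRCA → … → Gasterosteus; the MRCA is the root of the tree.
Branch lengths along that path: 1.83 + 1.55 + 0.32 + 1.22 + 0.15 + 0.49 = 5.56.

5.56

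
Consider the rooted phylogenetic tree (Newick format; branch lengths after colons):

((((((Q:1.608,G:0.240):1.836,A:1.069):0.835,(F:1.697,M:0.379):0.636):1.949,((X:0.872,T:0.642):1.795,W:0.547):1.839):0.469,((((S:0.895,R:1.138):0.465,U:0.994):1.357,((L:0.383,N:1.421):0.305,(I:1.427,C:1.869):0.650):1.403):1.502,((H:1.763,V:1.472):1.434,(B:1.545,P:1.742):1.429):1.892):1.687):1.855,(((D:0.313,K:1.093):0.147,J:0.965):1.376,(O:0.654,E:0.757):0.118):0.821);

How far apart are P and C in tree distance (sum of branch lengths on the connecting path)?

10.487

The path runs P → … → MRCA → … → C; the MRCA is the node subtending ((((S,R),U),((L,N),(I,C))),((H,V),(B,P))).
Branch lengths along that path: 1.742 + 1.429 + 1.892 + 1.502 + 1.403 + 0.650 + 1.869 = 10.487.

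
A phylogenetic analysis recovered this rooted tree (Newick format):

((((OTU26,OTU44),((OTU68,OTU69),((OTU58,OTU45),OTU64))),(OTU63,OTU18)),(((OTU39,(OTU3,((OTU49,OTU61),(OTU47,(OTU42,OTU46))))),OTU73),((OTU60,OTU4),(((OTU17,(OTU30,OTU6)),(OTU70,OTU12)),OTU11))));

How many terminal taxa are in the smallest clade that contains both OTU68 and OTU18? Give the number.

The MRCA of OTU68 and OTU18 is the node subtending (((OTU26,OTU44),((OTU68,OTU69),((OTU58,OTU45),OTU64))),(OTU63,OTU18)).
That clade contains 9 terminal taxa: OTU18, OTU26, OTU44, OTU45, OTU58, OTU63, OTU64, OTU68, OTU69.

9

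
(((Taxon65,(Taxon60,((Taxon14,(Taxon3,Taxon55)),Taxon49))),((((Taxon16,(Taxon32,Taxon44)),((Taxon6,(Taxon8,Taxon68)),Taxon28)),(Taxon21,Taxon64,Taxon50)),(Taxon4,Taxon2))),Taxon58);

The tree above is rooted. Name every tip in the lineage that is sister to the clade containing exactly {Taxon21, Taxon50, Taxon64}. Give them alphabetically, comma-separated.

The clade containing exactly {Taxon21, Taxon50, Taxon64} attaches to the tree at the node subtending (((Taxon16,(Taxon32,Taxon44)),((Taxon6,(Taxon8,Taxon68)),Taxon28)),(Taxon21,Taxon64,Taxon50)).
The other lineage descending from that same node — the sister group — is ((Taxon16,(Taxon32,Taxon44)),((Taxon6,(Taxon8,Taxon68)),Taxon28)); its 7 tips in alphabetical order are the answer.

Taxon16, Taxon28, Taxon32, Taxon44, Taxon6, Taxon68, Taxon8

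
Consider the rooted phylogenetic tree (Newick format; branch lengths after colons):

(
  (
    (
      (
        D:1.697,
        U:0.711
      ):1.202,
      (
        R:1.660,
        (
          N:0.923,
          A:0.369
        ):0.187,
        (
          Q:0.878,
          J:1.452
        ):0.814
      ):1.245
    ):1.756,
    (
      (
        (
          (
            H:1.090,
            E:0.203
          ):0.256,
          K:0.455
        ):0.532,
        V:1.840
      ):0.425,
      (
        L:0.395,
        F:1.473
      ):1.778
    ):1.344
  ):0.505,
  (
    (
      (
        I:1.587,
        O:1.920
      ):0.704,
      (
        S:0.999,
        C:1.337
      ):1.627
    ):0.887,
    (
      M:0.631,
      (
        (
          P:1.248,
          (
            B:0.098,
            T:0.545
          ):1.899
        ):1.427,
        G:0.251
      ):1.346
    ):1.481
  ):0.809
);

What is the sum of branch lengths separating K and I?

The path runs K → … → MRCA → … → I; the MRCA is the root of the tree.
Branch lengths along that path: 0.455 + 0.532 + 0.425 + 1.344 + 0.505 + 0.809 + 0.887 + 0.704 + 1.587 = 7.248.

7.248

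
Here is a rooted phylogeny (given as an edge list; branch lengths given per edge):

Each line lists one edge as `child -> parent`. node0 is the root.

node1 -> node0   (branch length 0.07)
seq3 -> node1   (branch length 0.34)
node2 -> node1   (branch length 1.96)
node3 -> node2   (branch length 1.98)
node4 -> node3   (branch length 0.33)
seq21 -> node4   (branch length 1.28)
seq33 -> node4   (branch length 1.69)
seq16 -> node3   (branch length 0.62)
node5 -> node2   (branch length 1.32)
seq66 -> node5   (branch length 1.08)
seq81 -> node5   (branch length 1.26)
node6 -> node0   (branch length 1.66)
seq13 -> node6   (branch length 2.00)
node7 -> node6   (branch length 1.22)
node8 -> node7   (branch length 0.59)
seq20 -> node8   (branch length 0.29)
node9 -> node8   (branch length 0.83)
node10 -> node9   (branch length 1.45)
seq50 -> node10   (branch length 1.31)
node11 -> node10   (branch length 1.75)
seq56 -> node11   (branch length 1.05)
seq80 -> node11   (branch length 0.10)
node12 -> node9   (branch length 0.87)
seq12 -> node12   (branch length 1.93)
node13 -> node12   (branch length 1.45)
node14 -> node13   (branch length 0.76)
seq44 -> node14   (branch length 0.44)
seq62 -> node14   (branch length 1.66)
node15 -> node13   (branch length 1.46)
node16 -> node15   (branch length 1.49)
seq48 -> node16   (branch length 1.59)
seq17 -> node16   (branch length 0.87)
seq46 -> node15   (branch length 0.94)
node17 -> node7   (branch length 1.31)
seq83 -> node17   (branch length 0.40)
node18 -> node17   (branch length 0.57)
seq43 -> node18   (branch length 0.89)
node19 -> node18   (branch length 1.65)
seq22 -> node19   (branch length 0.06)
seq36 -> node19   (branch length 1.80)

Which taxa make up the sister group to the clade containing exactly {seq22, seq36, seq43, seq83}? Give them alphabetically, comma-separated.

The clade containing exactly {seq22, seq36, seq43, seq83} attaches to the tree at the node subtending ((seq20,((seq50,(seq56,seq80)),(seq12,((seq44,seq62),((seq48,seq17),seq46))))),(seq83,(seq43,(seq22,seq36)))).
The other lineage descending from that same node — the sister group — is (seq20,((seq50,(seq56,seq80)),(seq12,((seq44,seq62),((seq48,seq17),seq46))))); its 10 tips in alphabetical order are the answer.

seq12, seq17, seq20, seq44, seq46, seq48, seq50, seq56, seq62, seq80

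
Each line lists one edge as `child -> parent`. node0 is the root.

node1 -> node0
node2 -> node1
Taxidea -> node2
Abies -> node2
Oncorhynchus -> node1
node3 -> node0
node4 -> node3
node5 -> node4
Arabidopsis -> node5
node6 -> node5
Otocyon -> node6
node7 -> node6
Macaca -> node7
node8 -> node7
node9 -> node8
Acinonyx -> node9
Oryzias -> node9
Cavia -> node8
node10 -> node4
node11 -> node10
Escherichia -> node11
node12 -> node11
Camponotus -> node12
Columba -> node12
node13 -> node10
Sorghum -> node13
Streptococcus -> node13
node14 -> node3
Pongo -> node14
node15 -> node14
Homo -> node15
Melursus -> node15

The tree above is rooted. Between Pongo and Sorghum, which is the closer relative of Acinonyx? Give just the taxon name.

The MRCA of Acinonyx and Sorghum subtends ((Arabidopsis,(Otocyon,(Macaca,((Acinonyx,Oryzias),Cavia)))),((Escherichia,(Camponotus,Columba)),(Sorghum,Streptococcus))) (11 taxa).
The MRCA of Acinonyx and Pongo subtends (((Arabidopsis,(Otocyon,(Macaca,((Acinonyx,Oryzias),Cavia)))),((Escherichia,(Camponotus,Columba)),(Sorghum,Streptococcus))),(Pongo,(Homo,Melursus))) (14 taxa).
The first is nested inside the second, so Acinonyx shares a more recent common ancestor with Sorghum.

Sorghum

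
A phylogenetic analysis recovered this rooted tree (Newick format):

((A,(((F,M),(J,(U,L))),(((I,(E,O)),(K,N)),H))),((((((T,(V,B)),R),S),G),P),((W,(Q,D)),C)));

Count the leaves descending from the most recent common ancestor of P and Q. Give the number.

The MRCA of P and Q is the node subtending ((((((T,(V,B)),R),S),G),P),((W,(Q,D)),C)).
That clade contains 11 terminal taxa: B, C, D, G, P, Q, R, S, T, V, W.

11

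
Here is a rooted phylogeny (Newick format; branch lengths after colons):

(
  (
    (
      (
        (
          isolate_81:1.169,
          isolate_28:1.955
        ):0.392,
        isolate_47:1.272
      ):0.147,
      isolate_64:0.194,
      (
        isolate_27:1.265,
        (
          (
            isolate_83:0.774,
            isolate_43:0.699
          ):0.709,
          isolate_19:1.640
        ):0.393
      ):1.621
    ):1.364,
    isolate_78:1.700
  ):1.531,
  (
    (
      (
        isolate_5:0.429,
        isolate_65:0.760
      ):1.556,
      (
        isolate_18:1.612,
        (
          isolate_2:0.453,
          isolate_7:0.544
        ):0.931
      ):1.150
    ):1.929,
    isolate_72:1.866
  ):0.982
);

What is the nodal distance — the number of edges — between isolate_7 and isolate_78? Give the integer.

7

The MRCA of isolate_7 and isolate_78 is the root of the tree.
From isolate_7 up to that node: 5 branches. From isolate_78 up to the same node: 2 branches. Total: 5 + 2 = 7.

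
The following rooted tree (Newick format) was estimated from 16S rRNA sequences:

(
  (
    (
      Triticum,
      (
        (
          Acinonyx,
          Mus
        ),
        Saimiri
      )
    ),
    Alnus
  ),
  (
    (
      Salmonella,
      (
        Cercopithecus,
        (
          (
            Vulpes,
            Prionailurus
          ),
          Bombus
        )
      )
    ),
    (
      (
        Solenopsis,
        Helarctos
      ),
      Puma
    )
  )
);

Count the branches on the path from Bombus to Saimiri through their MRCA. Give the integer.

The MRCA of Bombus and Saimiri is the root of the tree.
From Bombus up to that node: 5 branches. From Saimiri up to the same node: 4 branches. Total: 5 + 4 = 9.

9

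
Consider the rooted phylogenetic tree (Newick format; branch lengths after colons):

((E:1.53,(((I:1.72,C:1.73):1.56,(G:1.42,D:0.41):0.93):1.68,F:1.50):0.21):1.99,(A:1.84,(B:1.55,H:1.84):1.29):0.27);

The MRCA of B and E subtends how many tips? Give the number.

The MRCA of B and E is the root, so the clade is the entire tree.
That clade contains 9 terminal taxa: A, B, C, D, E, F, G, H, I.

9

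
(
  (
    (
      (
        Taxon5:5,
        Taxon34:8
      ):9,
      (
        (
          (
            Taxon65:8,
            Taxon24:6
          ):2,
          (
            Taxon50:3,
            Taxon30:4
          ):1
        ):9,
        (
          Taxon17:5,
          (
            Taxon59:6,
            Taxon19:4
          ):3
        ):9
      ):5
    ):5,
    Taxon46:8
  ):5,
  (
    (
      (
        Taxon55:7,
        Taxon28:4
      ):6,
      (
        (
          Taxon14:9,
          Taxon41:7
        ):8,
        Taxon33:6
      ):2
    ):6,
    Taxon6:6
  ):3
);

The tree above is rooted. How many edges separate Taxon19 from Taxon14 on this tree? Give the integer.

The MRCA of Taxon19 and Taxon14 is the root of the tree.
From Taxon19 up to that node: 6 branches. From Taxon14 up to the same node: 5 branches. Total: 6 + 5 = 11.

11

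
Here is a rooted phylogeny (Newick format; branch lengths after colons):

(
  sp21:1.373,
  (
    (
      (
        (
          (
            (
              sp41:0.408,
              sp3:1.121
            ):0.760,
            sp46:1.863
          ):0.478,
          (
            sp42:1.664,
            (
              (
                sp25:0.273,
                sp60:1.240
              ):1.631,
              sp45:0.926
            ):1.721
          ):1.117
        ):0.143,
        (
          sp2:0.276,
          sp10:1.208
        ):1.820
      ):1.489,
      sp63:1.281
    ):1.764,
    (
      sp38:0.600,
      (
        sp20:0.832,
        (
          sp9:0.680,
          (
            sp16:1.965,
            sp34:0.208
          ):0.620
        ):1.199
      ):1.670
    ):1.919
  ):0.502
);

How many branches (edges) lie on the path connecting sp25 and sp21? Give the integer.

9

The MRCA of sp25 and sp21 is the root of the tree.
From sp25 up to that node: 8 branches. From sp21 up to the same node: 1 branch. Total: 8 + 1 = 9.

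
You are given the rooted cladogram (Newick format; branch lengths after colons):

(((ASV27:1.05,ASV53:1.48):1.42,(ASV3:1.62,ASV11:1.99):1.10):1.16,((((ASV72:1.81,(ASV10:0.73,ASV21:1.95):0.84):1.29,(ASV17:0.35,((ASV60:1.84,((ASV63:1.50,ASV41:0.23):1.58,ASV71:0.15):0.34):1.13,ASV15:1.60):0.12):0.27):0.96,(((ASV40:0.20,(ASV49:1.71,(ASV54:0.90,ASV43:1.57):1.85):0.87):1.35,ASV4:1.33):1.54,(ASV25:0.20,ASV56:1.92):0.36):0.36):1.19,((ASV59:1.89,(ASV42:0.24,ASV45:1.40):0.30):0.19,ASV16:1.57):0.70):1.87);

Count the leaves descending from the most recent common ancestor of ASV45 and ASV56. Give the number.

The MRCA of ASV45 and ASV56 is the node subtending ((((ASV72,(ASV10,ASV21)),(ASV17,((ASV60,((ASV63,ASV41),ASV71)),ASV15))),(((ASV40,(ASV49,(ASV54,ASV43))),ASV4),(ASV25,ASV56))),((ASV59,(ASV42,ASV45)),ASV16)).
That clade contains 20 terminal taxa: ASV10, ASV15, ASV16, ASV17, ASV21, ASV25, ASV4, ASV40, ASV41, ASV42, ASV43, ASV45, ASV49, ASV54, ASV56, ASV59, ASV60, ASV63, ASV71, ASV72.

20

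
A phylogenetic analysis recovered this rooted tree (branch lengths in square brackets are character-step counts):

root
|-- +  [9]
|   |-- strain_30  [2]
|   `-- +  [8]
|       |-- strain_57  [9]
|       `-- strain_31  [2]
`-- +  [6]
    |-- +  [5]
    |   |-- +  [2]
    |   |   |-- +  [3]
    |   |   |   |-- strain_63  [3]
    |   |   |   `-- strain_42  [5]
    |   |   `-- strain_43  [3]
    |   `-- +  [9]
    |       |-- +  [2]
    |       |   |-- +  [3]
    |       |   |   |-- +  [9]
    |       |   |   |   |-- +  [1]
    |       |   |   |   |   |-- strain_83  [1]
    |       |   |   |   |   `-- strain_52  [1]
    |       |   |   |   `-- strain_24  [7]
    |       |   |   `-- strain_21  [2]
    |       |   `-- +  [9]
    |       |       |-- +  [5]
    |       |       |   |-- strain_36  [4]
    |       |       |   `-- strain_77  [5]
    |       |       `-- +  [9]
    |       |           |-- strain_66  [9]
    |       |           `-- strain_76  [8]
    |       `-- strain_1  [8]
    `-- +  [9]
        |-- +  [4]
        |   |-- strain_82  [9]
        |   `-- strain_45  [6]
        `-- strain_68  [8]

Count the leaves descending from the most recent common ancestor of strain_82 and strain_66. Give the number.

The MRCA of strain_82 and strain_66 is the node subtending ((((strain_63,strain_42),strain_43),(((((strain_83,strain_52),strain_24),strain_21),((strain_36,strain_77),(strain_66,strain_76))),strain_1)),((strain_82,strain_45),strain_68)).
That clade contains 15 terminal taxa: strain_1, strain_21, strain_24, strain_36, strain_42, strain_43, strain_45, strain_52, strain_63, strain_66, strain_68, strain_76, strain_77, strain_82, strain_83.

15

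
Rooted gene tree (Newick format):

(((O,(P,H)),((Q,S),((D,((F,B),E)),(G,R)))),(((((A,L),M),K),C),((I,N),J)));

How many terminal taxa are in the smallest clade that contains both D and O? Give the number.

11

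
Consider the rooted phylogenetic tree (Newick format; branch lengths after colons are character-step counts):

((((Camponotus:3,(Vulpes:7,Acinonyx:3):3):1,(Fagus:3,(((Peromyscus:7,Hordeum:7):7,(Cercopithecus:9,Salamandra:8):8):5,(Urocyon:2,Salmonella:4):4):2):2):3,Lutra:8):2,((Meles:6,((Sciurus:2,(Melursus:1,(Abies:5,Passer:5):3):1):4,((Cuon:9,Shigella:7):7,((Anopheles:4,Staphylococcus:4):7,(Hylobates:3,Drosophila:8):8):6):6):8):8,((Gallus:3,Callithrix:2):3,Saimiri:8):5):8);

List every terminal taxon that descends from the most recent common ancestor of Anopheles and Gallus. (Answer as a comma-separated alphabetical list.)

Abies, Anopheles, Callithrix, Cuon, Drosophila, Gallus, Hylobates, Meles, Melursus, Passer, Saimiri, Sciurus, Shigella, Staphylococcus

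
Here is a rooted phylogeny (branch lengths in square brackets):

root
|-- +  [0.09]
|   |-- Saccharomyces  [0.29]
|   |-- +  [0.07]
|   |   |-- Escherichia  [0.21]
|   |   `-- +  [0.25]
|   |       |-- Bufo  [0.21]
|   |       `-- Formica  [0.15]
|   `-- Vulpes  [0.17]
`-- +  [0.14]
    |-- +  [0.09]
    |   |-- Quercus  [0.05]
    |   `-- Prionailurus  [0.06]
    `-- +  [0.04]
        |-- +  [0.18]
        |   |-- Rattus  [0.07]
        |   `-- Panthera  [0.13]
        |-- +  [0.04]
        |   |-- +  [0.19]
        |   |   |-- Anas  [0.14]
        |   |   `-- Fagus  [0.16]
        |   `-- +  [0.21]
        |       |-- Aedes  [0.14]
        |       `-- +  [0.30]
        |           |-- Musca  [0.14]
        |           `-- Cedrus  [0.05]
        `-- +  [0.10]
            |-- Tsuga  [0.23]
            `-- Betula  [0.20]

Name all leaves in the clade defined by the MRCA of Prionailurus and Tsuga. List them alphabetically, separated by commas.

Aedes, Anas, Betula, Cedrus, Fagus, Musca, Panthera, Prionailurus, Quercus, Rattus, Tsuga

Tracing Prionailurus: it sits inside (Quercus,Prionailurus).
Tracing Tsuga: it sits inside (Tsuga,Betula).
The smallest clade enclosing both is ((Quercus,Prionailurus),((Rattus,Panthera),((Anas,Fagus),(Aedes,(Musca,Cedrus))),(Tsuga,Betula))); the answer is its 11 terminal taxa in alphabetical order.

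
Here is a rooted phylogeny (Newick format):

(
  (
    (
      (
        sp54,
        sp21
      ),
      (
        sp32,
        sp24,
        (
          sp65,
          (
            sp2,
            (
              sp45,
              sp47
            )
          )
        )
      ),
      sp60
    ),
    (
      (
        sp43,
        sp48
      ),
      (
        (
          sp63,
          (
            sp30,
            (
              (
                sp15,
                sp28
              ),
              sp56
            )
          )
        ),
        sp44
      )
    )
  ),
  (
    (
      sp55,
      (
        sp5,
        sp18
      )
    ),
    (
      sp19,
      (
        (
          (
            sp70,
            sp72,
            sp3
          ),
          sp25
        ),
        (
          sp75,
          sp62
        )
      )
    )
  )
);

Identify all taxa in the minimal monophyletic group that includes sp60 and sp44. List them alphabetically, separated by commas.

sp15, sp2, sp21, sp24, sp28, sp30, sp32, sp43, sp44, sp45, sp47, sp48, sp54, sp56, sp60, sp63, sp65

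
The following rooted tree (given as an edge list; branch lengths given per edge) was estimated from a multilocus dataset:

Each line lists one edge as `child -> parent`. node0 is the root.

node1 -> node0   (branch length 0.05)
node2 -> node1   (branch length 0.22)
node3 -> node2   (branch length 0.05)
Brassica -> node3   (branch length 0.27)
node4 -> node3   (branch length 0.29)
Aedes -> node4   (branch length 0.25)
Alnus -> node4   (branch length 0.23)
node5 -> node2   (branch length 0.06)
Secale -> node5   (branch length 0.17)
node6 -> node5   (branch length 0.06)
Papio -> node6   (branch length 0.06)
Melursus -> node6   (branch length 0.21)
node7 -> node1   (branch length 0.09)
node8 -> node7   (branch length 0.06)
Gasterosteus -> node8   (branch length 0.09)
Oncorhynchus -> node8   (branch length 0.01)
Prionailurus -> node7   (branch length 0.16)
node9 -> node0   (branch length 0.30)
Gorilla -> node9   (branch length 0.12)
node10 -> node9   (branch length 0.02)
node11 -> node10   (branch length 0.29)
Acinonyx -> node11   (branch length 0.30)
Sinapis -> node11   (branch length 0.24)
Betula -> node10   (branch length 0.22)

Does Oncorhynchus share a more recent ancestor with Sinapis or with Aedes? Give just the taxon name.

The MRCA of Oncorhynchus and Aedes subtends (((Brassica,(Aedes,Alnus)),(Secale,(Papio,Melursus))),((Gasterosteus,Oncorhynchus),Prionailurus)) (9 taxa).
The MRCA of Oncorhynchus and Sinapis is the root, subtending the entire tree (13 taxa).
The first is nested inside the second, so Oncorhynchus shares a more recent common ancestor with Aedes.

Aedes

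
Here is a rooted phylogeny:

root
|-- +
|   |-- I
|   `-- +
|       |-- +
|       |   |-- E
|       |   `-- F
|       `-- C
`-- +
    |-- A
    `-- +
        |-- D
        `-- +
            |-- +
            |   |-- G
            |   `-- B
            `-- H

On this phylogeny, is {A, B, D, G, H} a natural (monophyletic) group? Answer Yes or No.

The most recent common ancestor of these taxa subtends (A,(D,((G,B),H))).
That clade has exactly 5 tips — every listed taxon and nothing else — so the group is monophyletic.

Yes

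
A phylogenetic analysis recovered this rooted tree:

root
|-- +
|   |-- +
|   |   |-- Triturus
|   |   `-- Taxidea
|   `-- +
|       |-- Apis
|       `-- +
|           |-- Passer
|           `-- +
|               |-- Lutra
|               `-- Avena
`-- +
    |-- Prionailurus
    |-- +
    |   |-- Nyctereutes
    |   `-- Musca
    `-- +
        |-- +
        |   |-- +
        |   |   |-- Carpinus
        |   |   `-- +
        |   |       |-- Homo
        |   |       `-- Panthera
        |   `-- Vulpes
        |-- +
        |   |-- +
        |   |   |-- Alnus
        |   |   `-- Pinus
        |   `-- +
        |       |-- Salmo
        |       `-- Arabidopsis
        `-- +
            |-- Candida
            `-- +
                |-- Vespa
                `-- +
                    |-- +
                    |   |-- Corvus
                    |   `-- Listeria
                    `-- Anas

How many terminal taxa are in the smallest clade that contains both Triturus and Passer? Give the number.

6

The MRCA of Triturus and Passer is the node subtending ((Triturus,Taxidea),(Apis,(Passer,(Lutra,Avena)))).
That clade contains 6 terminal taxa: Apis, Avena, Lutra, Passer, Taxidea, Triturus.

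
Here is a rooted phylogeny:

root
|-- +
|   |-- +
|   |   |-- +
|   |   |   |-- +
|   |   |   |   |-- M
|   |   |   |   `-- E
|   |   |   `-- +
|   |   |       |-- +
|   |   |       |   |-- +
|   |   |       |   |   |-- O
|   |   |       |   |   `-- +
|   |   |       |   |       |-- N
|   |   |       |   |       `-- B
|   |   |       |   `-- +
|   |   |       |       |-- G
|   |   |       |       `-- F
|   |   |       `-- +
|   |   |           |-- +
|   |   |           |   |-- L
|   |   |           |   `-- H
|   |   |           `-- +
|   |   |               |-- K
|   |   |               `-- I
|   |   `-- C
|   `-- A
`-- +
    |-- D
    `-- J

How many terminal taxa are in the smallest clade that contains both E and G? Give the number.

11

The MRCA of E and G is the node subtending ((M,E),(((O,(N,B)),(G,F)),((L,H),(K,I)))).
That clade contains 11 terminal taxa: B, E, F, G, H, I, K, L, M, N, O.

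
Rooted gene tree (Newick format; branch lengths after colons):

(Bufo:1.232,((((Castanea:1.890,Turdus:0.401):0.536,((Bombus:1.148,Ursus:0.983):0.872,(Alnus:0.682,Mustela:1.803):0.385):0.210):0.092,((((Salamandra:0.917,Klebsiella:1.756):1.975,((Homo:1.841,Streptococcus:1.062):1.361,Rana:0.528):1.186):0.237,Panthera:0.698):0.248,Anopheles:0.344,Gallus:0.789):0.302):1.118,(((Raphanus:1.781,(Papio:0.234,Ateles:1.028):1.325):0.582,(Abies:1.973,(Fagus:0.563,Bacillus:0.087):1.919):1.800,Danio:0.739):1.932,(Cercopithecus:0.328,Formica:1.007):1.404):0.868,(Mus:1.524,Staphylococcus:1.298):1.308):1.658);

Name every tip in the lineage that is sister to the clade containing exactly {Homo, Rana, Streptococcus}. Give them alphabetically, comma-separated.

Klebsiella, Salamandra

The clade containing exactly {Homo, Rana, Streptococcus} attaches to the tree at the node subtending ((Salamandra,Klebsiella),((Homo,Streptococcus),Rana)).
The other lineage descending from that same node — the sister group — is (Salamandra,Klebsiella); its 2 tips in alphabetical order are the answer.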